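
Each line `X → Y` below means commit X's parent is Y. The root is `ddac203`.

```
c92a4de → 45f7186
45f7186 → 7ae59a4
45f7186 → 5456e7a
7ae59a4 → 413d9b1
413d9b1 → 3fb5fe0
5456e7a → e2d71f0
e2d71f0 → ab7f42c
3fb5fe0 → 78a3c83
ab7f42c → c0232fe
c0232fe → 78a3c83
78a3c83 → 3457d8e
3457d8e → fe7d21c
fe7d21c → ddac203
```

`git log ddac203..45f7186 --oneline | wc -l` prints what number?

Reachable from 45f7186: {3457d8e, 3fb5fe0, 413d9b1, 45f7186, 5456e7a, 78a3c83, 7ae59a4, ab7f42c, c0232fe, ddac203, e2d71f0, fe7d21c}.
Reachable from ddac203: {ddac203}.
In 45f7186's history but not ddac203's: {3457d8e, 3fb5fe0, 413d9b1, 45f7186, 5456e7a, 78a3c83, 7ae59a4, ab7f42c, c0232fe, e2d71f0, fe7d21c} — 11 commits.

11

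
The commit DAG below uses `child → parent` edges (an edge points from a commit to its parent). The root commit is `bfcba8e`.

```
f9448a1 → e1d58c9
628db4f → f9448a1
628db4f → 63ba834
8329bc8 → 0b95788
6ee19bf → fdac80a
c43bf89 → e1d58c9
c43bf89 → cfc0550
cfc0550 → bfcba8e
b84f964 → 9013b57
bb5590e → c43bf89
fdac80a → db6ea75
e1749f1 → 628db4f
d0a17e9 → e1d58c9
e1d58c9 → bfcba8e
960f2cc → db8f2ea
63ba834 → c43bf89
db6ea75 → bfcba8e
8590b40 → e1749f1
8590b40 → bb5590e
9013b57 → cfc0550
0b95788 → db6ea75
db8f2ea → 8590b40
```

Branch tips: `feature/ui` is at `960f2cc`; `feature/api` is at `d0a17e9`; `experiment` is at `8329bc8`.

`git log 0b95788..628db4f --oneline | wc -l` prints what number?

6

Reachable from 628db4f: {628db4f, 63ba834, bfcba8e, c43bf89, cfc0550, e1d58c9, f9448a1}.
Reachable from 0b95788: {0b95788, bfcba8e, db6ea75}.
In 628db4f's history but not 0b95788's: {628db4f, 63ba834, c43bf89, cfc0550, e1d58c9, f9448a1} — 6 commits.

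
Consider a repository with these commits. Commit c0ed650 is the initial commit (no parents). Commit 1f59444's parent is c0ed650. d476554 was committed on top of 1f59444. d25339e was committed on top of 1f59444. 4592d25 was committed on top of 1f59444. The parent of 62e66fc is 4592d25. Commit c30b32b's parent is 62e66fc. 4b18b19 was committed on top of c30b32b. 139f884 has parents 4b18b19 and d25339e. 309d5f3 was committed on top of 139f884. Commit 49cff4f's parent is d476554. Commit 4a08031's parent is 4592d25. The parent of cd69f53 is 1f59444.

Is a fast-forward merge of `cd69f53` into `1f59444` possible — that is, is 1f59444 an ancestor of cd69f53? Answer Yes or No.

Yes

A fast-forward from 1f59444 to cd69f53 is possible iff 1f59444 is an ancestor of cd69f53.
Ancestors of cd69f53: {1f59444, c0ed650, cd69f53}.
1f59444 is among them, so fast-forward is possible.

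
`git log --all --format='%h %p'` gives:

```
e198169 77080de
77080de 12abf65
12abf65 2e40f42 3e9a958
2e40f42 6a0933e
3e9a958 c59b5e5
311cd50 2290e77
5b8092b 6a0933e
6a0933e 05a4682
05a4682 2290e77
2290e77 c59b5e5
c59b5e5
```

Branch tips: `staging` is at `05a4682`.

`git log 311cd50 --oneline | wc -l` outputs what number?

3

Walking parent pointers from 311cd50: reachable set = {2290e77, 311cd50, c59b5e5}.
That is 3 commits.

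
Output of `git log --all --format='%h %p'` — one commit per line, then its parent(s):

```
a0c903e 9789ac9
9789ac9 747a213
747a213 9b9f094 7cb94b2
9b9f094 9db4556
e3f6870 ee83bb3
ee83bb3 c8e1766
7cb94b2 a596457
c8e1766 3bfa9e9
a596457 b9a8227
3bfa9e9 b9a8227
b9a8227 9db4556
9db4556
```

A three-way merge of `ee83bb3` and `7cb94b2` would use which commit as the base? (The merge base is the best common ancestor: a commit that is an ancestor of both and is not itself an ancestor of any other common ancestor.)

b9a8227

Ancestors of ee83bb3: {3bfa9e9, 9db4556, b9a8227, c8e1766, ee83bb3}.
Ancestors of 7cb94b2: {7cb94b2, 9db4556, a596457, b9a8227}.
Common ancestors: {9db4556, b9a8227}.
Among these, b9a8227 is not an ancestor of any other common ancestor — it is the merge base.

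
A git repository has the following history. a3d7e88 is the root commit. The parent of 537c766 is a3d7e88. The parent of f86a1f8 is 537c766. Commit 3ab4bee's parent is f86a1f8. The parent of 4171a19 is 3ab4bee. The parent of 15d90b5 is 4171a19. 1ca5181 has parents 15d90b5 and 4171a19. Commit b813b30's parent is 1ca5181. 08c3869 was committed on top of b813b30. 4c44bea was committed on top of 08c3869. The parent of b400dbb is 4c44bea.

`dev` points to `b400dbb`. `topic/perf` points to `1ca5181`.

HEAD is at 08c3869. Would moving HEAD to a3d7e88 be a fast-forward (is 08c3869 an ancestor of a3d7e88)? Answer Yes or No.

No

A fast-forward from 08c3869 to a3d7e88 is possible iff 08c3869 is an ancestor of a3d7e88.
Ancestors of a3d7e88: {a3d7e88}.
08c3869 is not among them, so fast-forward is not possible.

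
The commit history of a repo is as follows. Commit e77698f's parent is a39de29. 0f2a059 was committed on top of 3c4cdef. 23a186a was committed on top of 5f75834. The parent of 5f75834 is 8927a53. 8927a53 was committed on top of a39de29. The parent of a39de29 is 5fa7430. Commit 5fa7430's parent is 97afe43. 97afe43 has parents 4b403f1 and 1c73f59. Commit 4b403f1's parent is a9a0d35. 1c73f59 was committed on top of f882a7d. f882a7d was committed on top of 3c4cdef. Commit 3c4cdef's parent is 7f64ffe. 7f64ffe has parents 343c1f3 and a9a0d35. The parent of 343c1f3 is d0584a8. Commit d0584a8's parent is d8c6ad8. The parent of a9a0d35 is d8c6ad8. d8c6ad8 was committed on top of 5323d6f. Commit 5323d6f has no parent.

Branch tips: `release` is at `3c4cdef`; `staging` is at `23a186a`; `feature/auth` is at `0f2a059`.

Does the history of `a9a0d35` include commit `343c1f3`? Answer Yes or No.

No

Ancestors of a9a0d35: {5323d6f, a9a0d35, d8c6ad8}.
343c1f3 is not in that set, so it is not an ancestor of a9a0d35.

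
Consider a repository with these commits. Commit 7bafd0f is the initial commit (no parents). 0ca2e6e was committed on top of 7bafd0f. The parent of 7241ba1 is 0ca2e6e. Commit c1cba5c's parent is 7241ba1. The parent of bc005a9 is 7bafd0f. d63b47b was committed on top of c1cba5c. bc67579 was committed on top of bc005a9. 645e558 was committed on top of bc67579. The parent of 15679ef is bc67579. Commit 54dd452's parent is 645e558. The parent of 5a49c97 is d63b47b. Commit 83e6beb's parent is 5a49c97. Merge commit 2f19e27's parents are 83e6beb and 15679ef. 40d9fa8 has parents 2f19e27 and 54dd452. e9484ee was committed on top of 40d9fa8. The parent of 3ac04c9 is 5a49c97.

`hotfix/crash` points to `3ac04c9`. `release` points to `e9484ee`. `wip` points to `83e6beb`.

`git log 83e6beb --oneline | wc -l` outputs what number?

7

Walking parent pointers from 83e6beb: reachable set = {0ca2e6e, 5a49c97, 7241ba1, 7bafd0f, 83e6beb, c1cba5c, d63b47b}.
That is 7 commits.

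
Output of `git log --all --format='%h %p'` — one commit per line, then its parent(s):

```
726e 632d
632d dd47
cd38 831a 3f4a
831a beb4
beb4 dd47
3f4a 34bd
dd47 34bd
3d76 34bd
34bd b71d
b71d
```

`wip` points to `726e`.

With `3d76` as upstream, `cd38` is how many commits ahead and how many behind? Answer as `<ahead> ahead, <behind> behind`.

Reachable from cd38: {34bd, 3f4a, 831a, b71d, beb4, cd38, dd47}.
Reachable from 3d76: {34bd, 3d76, b71d}.
Only in cd38's history (ahead): {3f4a, 831a, beb4, cd38, dd47} — 5.
Only in 3d76's history (behind): {3d76} — 1.

5 ahead, 1 behind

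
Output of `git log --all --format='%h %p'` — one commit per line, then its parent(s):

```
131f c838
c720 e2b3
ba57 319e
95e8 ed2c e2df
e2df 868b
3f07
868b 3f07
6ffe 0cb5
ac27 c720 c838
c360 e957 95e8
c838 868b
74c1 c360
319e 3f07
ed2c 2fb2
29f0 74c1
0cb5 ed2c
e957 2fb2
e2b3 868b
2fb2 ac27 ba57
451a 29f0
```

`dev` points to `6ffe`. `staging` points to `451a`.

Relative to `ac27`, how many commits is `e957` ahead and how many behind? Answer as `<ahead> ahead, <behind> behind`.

Reachable from e957: {2fb2, 319e, 3f07, 868b, ac27, ba57, c720, c838, e2b3, e957}.
Reachable from ac27: {3f07, 868b, ac27, c720, c838, e2b3}.
Only in e957's history (ahead): {2fb2, 319e, ba57, e957} — 4.
Only in ac27's history (behind): {} — 0.

4 ahead, 0 behind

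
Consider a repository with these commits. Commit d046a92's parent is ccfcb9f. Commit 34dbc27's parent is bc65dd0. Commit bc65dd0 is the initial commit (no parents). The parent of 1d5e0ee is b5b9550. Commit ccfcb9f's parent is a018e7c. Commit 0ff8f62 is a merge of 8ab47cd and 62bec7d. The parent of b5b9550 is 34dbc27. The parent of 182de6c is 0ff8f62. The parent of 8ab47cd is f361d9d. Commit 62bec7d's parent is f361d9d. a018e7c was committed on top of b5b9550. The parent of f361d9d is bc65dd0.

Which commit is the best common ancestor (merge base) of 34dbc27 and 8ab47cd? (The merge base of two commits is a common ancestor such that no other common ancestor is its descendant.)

bc65dd0

Ancestors of 34dbc27: {34dbc27, bc65dd0}.
Ancestors of 8ab47cd: {8ab47cd, bc65dd0, f361d9d}.
Common ancestors: {bc65dd0}.
The only common ancestor is bc65dd0, so it is the merge base.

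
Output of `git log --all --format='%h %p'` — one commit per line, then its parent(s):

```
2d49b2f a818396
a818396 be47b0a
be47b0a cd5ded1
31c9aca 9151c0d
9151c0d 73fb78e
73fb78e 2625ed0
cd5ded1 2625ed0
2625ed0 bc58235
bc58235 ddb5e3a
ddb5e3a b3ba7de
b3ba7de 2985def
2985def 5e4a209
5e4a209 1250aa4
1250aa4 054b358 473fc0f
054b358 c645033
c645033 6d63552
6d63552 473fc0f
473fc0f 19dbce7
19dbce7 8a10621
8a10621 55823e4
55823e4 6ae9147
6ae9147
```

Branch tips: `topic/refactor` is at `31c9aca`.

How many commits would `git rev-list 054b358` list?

Walking parent pointers from 054b358: reachable set = {054b358, 19dbce7, 473fc0f, 55823e4, 6ae9147, 6d63552, 8a10621, c645033}.
That is 8 commits.

8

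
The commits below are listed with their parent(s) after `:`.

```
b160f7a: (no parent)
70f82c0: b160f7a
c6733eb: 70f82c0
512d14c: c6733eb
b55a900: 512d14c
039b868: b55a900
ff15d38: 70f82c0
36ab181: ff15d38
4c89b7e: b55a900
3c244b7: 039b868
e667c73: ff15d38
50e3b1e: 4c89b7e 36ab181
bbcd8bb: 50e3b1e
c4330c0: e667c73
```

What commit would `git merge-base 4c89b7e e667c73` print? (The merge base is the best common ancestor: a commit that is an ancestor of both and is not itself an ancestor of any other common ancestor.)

Ancestors of 4c89b7e: {4c89b7e, 512d14c, 70f82c0, b160f7a, b55a900, c6733eb}.
Ancestors of e667c73: {70f82c0, b160f7a, e667c73, ff15d38}.
Common ancestors: {70f82c0, b160f7a}.
Among these, 70f82c0 is not an ancestor of any other common ancestor — it is the merge base.

70f82c0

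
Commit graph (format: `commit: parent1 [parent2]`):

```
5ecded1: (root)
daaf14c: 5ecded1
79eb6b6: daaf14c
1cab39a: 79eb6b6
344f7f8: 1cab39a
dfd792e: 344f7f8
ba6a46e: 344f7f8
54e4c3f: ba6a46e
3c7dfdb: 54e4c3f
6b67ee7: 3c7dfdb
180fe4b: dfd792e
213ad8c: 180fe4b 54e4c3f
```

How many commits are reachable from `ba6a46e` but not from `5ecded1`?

Reachable from ba6a46e: {1cab39a, 344f7f8, 5ecded1, 79eb6b6, ba6a46e, daaf14c}.
Reachable from 5ecded1: {5ecded1}.
In ba6a46e's history but not 5ecded1's: {1cab39a, 344f7f8, 79eb6b6, ba6a46e, daaf14c} — 5 commits.

5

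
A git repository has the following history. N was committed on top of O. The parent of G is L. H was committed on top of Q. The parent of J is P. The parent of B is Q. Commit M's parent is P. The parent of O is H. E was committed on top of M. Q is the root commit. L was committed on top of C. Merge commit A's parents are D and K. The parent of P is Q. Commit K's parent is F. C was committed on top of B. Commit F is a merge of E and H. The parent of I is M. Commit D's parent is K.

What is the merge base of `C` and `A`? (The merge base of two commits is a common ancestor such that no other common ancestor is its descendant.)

Ancestors of C: {B, C, Q}.
Ancestors of A: {A, D, E, F, H, K, M, P, Q}.
Common ancestors: {Q}.
The only common ancestor is Q, so it is the merge base.

Q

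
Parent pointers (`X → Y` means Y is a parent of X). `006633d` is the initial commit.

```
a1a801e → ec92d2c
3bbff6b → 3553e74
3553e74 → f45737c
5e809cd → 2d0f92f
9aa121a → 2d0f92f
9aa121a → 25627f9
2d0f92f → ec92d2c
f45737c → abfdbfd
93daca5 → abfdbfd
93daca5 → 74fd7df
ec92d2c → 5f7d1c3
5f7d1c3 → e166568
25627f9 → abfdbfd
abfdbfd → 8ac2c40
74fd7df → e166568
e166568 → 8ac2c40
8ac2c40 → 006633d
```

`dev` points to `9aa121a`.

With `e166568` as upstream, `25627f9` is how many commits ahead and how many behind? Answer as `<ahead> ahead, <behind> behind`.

2 ahead, 1 behind

Reachable from 25627f9: {006633d, 25627f9, 8ac2c40, abfdbfd}.
Reachable from e166568: {006633d, 8ac2c40, e166568}.
Only in 25627f9's history (ahead): {25627f9, abfdbfd} — 2.
Only in e166568's history (behind): {e166568} — 1.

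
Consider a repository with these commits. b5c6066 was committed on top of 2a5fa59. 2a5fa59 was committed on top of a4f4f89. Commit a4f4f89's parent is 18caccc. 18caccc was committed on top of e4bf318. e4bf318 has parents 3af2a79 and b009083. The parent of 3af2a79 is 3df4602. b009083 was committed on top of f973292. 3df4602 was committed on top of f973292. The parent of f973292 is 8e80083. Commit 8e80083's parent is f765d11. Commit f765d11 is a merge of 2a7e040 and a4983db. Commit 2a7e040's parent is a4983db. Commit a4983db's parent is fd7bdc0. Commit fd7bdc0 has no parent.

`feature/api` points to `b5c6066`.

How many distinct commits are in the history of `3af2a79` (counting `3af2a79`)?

8

Walking parent pointers from 3af2a79: reachable set = {2a7e040, 3af2a79, 3df4602, 8e80083, a4983db, f765d11, f973292, fd7bdc0}.
That is 8 commits.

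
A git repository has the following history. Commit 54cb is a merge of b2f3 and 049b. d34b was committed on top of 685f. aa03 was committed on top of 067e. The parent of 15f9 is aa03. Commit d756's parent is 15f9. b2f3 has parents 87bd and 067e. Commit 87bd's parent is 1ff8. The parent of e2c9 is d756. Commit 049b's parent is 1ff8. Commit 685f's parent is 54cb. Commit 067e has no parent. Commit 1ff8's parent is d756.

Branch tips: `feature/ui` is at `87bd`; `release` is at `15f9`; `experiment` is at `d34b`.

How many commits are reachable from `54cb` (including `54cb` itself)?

Walking parent pointers from 54cb: reachable set = {049b, 067e, 15f9, 1ff8, 54cb, 87bd, aa03, b2f3, d756}.
That is 9 commits.

9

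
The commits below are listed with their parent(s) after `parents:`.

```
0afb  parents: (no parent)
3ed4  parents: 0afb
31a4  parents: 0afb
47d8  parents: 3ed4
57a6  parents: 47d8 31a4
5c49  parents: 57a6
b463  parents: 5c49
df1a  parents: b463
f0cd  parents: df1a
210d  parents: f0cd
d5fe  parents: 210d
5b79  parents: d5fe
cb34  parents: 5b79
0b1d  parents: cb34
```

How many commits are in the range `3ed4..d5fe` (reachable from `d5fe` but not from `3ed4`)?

Reachable from d5fe: {0afb, 210d, 31a4, 3ed4, 47d8, 57a6, 5c49, b463, d5fe, df1a, f0cd}.
Reachable from 3ed4: {0afb, 3ed4}.
In d5fe's history but not 3ed4's: {210d, 31a4, 47d8, 57a6, 5c49, b463, d5fe, df1a, f0cd} — 9 commits.

9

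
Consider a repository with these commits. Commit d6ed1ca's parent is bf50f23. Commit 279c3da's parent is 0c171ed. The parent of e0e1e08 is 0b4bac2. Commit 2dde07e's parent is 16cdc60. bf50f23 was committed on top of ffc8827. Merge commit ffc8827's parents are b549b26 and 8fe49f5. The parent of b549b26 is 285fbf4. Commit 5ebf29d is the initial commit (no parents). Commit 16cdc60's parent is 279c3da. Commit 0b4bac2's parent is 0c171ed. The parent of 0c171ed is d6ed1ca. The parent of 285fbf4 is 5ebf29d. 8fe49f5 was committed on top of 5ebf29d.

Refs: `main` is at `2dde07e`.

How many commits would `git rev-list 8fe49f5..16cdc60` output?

Reachable from 16cdc60: {0c171ed, 16cdc60, 279c3da, 285fbf4, 5ebf29d, 8fe49f5, b549b26, bf50f23, d6ed1ca, ffc8827}.
Reachable from 8fe49f5: {5ebf29d, 8fe49f5}.
In 16cdc60's history but not 8fe49f5's: {0c171ed, 16cdc60, 279c3da, 285fbf4, b549b26, bf50f23, d6ed1ca, ffc8827} — 8 commits.

8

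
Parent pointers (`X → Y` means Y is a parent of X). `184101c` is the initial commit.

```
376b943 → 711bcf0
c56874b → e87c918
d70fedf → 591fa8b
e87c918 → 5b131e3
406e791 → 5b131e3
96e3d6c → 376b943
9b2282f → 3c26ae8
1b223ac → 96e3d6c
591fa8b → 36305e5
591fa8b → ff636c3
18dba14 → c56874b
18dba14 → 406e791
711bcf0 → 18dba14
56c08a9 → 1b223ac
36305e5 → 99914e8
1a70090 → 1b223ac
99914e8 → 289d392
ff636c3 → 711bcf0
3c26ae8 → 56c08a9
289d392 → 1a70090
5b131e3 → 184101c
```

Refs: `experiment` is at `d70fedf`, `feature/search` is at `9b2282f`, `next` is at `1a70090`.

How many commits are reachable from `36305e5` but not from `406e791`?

11

Reachable from 36305e5: {184101c, 18dba14, 1a70090, 1b223ac, 289d392, 36305e5, 376b943, 406e791, 5b131e3, 711bcf0, 96e3d6c, 99914e8, c56874b, e87c918}.
Reachable from 406e791: {184101c, 406e791, 5b131e3}.
In 36305e5's history but not 406e791's: {18dba14, 1a70090, 1b223ac, 289d392, 36305e5, 376b943, 711bcf0, 96e3d6c, 99914e8, c56874b, e87c918} — 11 commits.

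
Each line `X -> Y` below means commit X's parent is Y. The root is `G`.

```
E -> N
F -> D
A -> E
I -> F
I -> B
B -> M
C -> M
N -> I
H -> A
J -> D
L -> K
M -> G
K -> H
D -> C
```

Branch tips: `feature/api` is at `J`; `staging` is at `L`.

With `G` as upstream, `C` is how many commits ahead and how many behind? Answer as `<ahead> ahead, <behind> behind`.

2 ahead, 0 behind

Reachable from C: {C, G, M}.
Reachable from G: {G}.
Only in C's history (ahead): {C, M} — 2.
Only in G's history (behind): {} — 0.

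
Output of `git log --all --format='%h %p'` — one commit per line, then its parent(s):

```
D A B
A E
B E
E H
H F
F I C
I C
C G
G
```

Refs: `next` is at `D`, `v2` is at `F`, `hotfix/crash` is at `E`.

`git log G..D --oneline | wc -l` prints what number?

8

Reachable from D: {A, B, C, D, E, F, G, H, I}.
Reachable from G: {G}.
In D's history but not G's: {A, B, C, D, E, F, H, I} — 8 commits.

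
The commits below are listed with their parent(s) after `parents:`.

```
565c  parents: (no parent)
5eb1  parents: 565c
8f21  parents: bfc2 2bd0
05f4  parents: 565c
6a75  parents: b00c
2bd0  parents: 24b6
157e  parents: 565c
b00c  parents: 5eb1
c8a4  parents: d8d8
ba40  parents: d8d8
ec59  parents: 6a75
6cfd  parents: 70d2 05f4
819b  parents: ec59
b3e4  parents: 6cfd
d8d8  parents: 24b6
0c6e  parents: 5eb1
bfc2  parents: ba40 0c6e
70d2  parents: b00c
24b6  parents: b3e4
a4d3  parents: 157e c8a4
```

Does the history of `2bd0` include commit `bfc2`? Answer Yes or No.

Ancestors of 2bd0: {05f4, 24b6, 2bd0, 565c, 5eb1, 6cfd, 70d2, b00c, b3e4}.
bfc2 is not in that set, so it is not an ancestor of 2bd0.

No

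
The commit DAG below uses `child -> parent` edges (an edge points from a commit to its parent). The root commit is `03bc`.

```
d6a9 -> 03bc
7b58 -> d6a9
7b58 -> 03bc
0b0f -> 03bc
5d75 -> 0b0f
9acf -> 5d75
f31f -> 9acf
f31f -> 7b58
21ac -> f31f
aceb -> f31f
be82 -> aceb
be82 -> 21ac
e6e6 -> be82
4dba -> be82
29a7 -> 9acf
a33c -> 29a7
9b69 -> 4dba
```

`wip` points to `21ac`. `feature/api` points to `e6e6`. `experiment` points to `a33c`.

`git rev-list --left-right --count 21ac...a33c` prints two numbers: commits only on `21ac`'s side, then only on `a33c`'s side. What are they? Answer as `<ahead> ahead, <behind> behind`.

Reachable from 21ac: {03bc, 0b0f, 21ac, 5d75, 7b58, 9acf, d6a9, f31f}.
Reachable from a33c: {03bc, 0b0f, 29a7, 5d75, 9acf, a33c}.
Only in 21ac's history (ahead): {21ac, 7b58, d6a9, f31f} — 4.
Only in a33c's history (behind): {29a7, a33c} — 2.

4 ahead, 2 behind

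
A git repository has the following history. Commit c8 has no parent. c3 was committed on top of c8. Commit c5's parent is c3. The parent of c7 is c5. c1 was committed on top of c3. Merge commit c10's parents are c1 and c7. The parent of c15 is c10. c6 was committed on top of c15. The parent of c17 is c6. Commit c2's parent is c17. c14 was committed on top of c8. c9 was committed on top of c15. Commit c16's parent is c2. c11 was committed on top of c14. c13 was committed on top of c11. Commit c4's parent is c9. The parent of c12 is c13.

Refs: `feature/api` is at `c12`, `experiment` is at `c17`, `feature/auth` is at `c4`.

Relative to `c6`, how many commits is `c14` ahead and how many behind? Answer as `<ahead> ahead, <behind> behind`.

1 ahead, 7 behind

Reachable from c14: {c14, c8}.
Reachable from c6: {c1, c10, c15, c3, c5, c6, c7, c8}.
Only in c14's history (ahead): {c14} — 1.
Only in c6's history (behind): {c1, c10, c15, c3, c5, c6, c7} — 7.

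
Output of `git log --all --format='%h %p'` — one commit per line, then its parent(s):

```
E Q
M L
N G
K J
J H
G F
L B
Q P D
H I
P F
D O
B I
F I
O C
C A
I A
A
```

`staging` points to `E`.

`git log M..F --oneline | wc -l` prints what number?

1

Reachable from F: {A, F, I}.
Reachable from M: {A, B, I, L, M}.
In F's history but not M's: {F} — 1 commit.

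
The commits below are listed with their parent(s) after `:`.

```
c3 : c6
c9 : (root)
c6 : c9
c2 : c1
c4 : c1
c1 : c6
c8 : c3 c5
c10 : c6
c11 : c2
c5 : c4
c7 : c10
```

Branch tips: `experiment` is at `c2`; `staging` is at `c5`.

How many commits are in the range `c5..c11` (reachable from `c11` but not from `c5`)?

Reachable from c11: {c1, c11, c2, c6, c9}.
Reachable from c5: {c1, c4, c5, c6, c9}.
In c11's history but not c5's: {c11, c2} — 2 commits.

2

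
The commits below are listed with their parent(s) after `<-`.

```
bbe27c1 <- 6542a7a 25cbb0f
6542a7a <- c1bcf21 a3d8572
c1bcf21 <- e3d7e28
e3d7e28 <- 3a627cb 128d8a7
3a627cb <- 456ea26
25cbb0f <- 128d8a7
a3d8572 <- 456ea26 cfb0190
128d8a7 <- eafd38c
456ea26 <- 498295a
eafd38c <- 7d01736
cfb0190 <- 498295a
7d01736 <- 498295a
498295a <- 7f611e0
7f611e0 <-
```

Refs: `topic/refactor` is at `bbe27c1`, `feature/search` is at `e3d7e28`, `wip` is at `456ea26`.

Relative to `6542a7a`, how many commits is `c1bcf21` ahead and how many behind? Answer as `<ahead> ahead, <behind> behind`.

Reachable from c1bcf21: {128d8a7, 3a627cb, 456ea26, 498295a, 7d01736, 7f611e0, c1bcf21, e3d7e28, eafd38c}.
Reachable from 6542a7a: {128d8a7, 3a627cb, 456ea26, 498295a, 6542a7a, 7d01736, 7f611e0, a3d8572, c1bcf21, cfb0190, e3d7e28, eafd38c}.
Only in c1bcf21's history (ahead): {} — 0.
Only in 6542a7a's history (behind): {6542a7a, a3d8572, cfb0190} — 3.

0 ahead, 3 behind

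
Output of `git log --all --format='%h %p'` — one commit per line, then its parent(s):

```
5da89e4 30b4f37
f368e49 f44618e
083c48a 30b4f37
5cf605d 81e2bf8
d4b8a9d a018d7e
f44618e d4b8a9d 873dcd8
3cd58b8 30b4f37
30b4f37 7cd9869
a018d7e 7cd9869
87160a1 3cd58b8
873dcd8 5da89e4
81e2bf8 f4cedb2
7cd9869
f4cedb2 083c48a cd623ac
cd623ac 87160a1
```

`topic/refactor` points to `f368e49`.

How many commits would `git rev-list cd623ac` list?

5

Walking parent pointers from cd623ac: reachable set = {30b4f37, 3cd58b8, 7cd9869, 87160a1, cd623ac}.
That is 5 commits.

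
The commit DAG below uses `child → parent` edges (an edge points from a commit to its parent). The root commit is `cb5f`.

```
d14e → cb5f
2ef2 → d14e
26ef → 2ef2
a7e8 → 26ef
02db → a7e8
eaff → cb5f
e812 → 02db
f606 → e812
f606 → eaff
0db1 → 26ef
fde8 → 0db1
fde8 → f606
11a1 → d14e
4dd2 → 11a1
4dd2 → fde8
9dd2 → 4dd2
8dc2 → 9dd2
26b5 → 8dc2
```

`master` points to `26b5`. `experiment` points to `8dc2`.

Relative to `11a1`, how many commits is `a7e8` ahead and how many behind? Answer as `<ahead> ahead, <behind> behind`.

Reachable from a7e8: {26ef, 2ef2, a7e8, cb5f, d14e}.
Reachable from 11a1: {11a1, cb5f, d14e}.
Only in a7e8's history (ahead): {26ef, 2ef2, a7e8} — 3.
Only in 11a1's history (behind): {11a1} — 1.

3 ahead, 1 behind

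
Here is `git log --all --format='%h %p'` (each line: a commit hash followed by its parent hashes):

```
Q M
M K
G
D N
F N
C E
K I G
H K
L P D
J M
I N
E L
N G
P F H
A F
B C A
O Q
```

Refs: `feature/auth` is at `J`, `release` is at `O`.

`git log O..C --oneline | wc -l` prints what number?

7

Reachable from C: {C, D, E, F, G, H, I, K, L, N, P}.
Reachable from O: {G, I, K, M, N, O, Q}.
In C's history but not O's: {C, D, E, F, H, L, P} — 7 commits.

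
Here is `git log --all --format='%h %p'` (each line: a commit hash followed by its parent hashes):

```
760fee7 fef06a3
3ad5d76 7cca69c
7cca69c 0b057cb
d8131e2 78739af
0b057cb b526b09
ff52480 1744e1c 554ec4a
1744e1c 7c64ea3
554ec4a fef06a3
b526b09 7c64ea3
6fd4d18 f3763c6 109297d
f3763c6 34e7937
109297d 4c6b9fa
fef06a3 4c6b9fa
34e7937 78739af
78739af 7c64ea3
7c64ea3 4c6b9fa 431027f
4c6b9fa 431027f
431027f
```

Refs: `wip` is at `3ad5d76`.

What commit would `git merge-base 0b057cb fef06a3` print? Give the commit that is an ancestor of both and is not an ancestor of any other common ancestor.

Ancestors of 0b057cb: {0b057cb, 431027f, 4c6b9fa, 7c64ea3, b526b09}.
Ancestors of fef06a3: {431027f, 4c6b9fa, fef06a3}.
Common ancestors: {431027f, 4c6b9fa}.
Among these, 4c6b9fa is not an ancestor of any other common ancestor — it is the merge base.

4c6b9fa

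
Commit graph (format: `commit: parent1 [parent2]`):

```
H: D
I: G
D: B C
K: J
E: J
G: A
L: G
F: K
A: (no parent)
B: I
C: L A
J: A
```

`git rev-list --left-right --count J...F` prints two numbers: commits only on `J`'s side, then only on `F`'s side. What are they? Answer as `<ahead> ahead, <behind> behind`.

Reachable from J: {A, J}.
Reachable from F: {A, F, J, K}.
Only in J's history (ahead): {} — 0.
Only in F's history (behind): {F, K} — 2.

0 ahead, 2 behind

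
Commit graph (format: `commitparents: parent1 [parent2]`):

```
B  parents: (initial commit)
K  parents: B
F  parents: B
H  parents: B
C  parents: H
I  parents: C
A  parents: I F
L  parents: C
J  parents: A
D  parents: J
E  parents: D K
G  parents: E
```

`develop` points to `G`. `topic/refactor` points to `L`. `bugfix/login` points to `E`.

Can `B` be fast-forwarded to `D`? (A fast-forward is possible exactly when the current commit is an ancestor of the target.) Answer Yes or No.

Yes

A fast-forward from B to D is possible iff B is an ancestor of D.
Ancestors of D: {A, B, C, D, F, H, I, J}.
B is among them, so fast-forward is possible.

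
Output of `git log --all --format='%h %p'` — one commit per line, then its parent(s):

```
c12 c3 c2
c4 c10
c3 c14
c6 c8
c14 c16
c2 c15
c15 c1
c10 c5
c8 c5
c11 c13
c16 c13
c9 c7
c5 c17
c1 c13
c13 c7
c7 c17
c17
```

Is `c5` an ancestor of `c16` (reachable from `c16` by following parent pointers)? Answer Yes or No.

Ancestors of c16: {c13, c16, c17, c7}.
c5 is not in that set, so it is not an ancestor of c16.

No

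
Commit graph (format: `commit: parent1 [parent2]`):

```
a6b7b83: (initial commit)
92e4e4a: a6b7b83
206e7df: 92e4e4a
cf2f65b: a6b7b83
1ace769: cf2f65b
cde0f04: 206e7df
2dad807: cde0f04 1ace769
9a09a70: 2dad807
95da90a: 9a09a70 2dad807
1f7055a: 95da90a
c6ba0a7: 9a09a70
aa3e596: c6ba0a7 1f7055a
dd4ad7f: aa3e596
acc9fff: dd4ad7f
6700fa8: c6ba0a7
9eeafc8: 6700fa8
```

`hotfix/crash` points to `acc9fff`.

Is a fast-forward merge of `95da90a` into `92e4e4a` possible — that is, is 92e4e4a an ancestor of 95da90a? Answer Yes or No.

A fast-forward from 92e4e4a to 95da90a is possible iff 92e4e4a is an ancestor of 95da90a.
Ancestors of 95da90a: {1ace769, 206e7df, 2dad807, 92e4e4a, 95da90a, 9a09a70, a6b7b83, cde0f04, cf2f65b}.
92e4e4a is among them, so fast-forward is possible.

Yes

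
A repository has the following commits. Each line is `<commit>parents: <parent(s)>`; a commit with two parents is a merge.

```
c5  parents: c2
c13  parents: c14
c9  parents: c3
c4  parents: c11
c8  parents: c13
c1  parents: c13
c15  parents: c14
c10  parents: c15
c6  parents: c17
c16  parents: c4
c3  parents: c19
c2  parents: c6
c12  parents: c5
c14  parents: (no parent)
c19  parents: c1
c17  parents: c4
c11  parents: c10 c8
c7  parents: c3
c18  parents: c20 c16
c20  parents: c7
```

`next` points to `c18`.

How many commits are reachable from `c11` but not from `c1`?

Reachable from c11: {c10, c11, c13, c14, c15, c8}.
Reachable from c1: {c1, c13, c14}.
In c11's history but not c1's: {c10, c11, c15, c8} — 4 commits.

4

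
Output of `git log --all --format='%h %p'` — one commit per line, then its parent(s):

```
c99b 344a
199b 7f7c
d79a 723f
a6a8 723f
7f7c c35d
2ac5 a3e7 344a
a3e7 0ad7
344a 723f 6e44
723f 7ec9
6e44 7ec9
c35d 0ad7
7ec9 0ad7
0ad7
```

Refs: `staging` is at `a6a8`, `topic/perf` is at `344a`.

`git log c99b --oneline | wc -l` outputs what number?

Walking parent pointers from c99b: reachable set = {0ad7, 344a, 6e44, 723f, 7ec9, c99b}.
That is 6 commits.

6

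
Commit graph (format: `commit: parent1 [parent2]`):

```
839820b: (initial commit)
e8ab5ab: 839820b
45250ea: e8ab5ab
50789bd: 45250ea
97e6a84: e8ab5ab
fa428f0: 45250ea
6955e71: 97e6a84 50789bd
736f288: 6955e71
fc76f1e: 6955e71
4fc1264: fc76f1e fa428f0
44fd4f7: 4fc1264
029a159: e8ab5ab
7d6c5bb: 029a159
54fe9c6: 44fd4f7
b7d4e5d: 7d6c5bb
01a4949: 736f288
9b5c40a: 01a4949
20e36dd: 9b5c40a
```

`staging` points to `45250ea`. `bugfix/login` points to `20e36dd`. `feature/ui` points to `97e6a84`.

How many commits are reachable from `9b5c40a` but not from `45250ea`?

Reachable from 9b5c40a: {01a4949, 45250ea, 50789bd, 6955e71, 736f288, 839820b, 97e6a84, 9b5c40a, e8ab5ab}.
Reachable from 45250ea: {45250ea, 839820b, e8ab5ab}.
In 9b5c40a's history but not 45250ea's: {01a4949, 50789bd, 6955e71, 736f288, 97e6a84, 9b5c40a} — 6 commits.

6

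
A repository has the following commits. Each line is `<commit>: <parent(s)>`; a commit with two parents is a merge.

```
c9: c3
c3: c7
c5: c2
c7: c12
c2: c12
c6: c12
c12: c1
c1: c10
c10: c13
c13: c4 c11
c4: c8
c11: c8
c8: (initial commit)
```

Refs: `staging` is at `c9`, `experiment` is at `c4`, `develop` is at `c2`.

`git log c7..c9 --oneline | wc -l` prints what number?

Reachable from c9: {c1, c10, c11, c12, c13, c3, c4, c7, c8, c9}.
Reachable from c7: {c1, c10, c11, c12, c13, c4, c7, c8}.
In c9's history but not c7's: {c3, c9} — 2 commits.

2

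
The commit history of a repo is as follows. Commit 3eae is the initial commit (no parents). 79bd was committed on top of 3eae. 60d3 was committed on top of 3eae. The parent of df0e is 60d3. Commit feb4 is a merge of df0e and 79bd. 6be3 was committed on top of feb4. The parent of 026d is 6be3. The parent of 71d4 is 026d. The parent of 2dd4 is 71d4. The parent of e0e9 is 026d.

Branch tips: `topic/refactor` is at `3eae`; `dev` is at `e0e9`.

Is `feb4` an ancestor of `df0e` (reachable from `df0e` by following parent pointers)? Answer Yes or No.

Ancestors of df0e: {3eae, 60d3, df0e}.
feb4 is not in that set, so it is not an ancestor of df0e.

No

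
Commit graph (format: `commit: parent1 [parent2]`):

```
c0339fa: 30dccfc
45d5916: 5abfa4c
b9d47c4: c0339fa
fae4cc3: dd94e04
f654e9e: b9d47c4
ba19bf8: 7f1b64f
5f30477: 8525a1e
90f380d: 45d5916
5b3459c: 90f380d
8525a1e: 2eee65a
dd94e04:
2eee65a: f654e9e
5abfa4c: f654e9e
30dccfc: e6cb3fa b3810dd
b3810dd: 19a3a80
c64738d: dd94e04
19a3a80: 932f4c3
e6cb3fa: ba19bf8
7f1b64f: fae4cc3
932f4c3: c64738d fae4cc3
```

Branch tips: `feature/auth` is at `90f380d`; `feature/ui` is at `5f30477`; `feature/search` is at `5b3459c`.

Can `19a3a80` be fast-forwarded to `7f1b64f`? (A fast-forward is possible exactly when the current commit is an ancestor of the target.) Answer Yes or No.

No

A fast-forward from 19a3a80 to 7f1b64f is possible iff 19a3a80 is an ancestor of 7f1b64f.
Ancestors of 7f1b64f: {7f1b64f, dd94e04, fae4cc3}.
19a3a80 is not among them, so fast-forward is not possible.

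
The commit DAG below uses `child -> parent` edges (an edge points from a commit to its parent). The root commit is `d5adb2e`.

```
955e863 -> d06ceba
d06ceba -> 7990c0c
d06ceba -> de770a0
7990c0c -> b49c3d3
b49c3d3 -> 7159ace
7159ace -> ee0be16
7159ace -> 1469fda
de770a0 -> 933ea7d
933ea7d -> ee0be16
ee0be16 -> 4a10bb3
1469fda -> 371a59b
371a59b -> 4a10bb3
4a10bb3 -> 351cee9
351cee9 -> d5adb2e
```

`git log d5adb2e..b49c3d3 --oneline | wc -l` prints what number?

Reachable from b49c3d3: {1469fda, 351cee9, 371a59b, 4a10bb3, 7159ace, b49c3d3, d5adb2e, ee0be16}.
Reachable from d5adb2e: {d5adb2e}.
In b49c3d3's history but not d5adb2e's: {1469fda, 351cee9, 371a59b, 4a10bb3, 7159ace, b49c3d3, ee0be16} — 7 commits.

7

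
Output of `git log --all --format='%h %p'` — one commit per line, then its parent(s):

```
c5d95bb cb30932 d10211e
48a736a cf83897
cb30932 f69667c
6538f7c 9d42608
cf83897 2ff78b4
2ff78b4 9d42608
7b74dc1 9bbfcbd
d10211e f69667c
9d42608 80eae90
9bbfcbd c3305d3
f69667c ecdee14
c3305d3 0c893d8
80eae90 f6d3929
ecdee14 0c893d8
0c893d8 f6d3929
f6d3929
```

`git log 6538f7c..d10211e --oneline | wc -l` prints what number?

Reachable from d10211e: {0c893d8, d10211e, ecdee14, f69667c, f6d3929}.
Reachable from 6538f7c: {6538f7c, 80eae90, 9d42608, f6d3929}.
In d10211e's history but not 6538f7c's: {0c893d8, d10211e, ecdee14, f69667c} — 4 commits.

4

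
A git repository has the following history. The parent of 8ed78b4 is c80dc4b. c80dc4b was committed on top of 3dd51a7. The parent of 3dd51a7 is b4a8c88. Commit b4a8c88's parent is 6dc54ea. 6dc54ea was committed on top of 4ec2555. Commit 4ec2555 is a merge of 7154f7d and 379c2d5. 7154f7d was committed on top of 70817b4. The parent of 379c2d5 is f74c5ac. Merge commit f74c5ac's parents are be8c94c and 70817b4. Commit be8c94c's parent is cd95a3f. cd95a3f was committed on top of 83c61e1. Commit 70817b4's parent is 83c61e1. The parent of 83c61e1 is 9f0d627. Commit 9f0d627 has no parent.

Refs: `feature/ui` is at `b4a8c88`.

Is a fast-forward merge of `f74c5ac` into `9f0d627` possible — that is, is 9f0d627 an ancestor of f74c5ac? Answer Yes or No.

Yes

A fast-forward from 9f0d627 to f74c5ac is possible iff 9f0d627 is an ancestor of f74c5ac.
Ancestors of f74c5ac: {70817b4, 83c61e1, 9f0d627, be8c94c, cd95a3f, f74c5ac}.
9f0d627 is among them, so fast-forward is possible.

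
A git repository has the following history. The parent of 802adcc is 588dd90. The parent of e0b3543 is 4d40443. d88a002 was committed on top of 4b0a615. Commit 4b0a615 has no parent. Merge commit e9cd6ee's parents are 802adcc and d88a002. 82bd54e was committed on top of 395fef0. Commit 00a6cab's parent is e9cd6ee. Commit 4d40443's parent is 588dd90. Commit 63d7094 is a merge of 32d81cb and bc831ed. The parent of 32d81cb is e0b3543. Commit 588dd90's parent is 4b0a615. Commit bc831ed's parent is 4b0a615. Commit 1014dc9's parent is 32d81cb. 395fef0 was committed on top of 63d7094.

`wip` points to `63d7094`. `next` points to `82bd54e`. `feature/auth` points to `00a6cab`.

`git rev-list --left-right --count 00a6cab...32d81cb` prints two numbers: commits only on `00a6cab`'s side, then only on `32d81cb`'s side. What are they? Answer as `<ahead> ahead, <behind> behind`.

4 ahead, 3 behind

Reachable from 00a6cab: {00a6cab, 4b0a615, 588dd90, 802adcc, d88a002, e9cd6ee}.
Reachable from 32d81cb: {32d81cb, 4b0a615, 4d40443, 588dd90, e0b3543}.
Only in 00a6cab's history (ahead): {00a6cab, 802adcc, d88a002, e9cd6ee} — 4.
Only in 32d81cb's history (behind): {32d81cb, 4d40443, e0b3543} — 3.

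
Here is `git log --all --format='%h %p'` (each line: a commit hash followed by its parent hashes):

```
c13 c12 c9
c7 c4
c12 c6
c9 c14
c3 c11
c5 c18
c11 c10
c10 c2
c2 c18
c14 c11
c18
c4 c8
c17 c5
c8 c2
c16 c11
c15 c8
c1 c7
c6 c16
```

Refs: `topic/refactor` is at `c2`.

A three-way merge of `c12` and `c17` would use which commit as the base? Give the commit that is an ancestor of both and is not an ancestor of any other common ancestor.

Ancestors of c12: {c10, c11, c12, c16, c18, c2, c6}.
Ancestors of c17: {c17, c18, c5}.
Common ancestors: {c18}.
The only common ancestor is c18, so it is the merge base.

c18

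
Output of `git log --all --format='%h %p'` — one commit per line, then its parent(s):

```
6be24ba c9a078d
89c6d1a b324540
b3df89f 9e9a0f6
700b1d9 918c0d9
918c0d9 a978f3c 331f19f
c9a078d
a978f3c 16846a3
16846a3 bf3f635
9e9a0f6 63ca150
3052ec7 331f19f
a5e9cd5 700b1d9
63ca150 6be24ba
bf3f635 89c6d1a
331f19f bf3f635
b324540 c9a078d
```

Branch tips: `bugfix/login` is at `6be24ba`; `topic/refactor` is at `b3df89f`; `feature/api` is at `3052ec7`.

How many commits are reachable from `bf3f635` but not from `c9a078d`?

3

Reachable from bf3f635: {89c6d1a, b324540, bf3f635, c9a078d}.
Reachable from c9a078d: {c9a078d}.
In bf3f635's history but not c9a078d's: {89c6d1a, b324540, bf3f635} — 3 commits.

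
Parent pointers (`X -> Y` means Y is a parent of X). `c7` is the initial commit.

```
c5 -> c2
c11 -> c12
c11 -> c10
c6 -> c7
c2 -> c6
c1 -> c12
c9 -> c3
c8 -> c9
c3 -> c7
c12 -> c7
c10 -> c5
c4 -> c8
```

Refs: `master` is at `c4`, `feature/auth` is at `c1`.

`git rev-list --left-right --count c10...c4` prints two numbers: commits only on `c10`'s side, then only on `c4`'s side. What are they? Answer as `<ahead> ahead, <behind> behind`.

Reachable from c10: {c10, c2, c5, c6, c7}.
Reachable from c4: {c3, c4, c7, c8, c9}.
Only in c10's history (ahead): {c10, c2, c5, c6} — 4.
Only in c4's history (behind): {c3, c4, c8, c9} — 4.

4 ahead, 4 behind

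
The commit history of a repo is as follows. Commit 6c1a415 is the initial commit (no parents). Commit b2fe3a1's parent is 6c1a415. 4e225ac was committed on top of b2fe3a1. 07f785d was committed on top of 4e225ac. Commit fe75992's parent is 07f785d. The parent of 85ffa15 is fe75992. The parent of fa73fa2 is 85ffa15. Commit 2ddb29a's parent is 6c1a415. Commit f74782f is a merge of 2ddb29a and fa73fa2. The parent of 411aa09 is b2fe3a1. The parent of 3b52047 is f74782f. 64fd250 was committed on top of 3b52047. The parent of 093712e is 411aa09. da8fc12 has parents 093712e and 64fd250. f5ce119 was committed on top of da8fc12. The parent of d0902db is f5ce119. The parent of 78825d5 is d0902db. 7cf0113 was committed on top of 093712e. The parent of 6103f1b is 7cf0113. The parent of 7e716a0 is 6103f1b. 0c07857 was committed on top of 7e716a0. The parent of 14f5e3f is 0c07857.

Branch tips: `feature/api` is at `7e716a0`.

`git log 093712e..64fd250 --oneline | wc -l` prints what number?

Reachable from 64fd250: {07f785d, 2ddb29a, 3b52047, 4e225ac, 64fd250, 6c1a415, 85ffa15, b2fe3a1, f74782f, fa73fa2, fe75992}.
Reachable from 093712e: {093712e, 411aa09, 6c1a415, b2fe3a1}.
In 64fd250's history but not 093712e's: {07f785d, 2ddb29a, 3b52047, 4e225ac, 64fd250, 85ffa15, f74782f, fa73fa2, fe75992} — 9 commits.

9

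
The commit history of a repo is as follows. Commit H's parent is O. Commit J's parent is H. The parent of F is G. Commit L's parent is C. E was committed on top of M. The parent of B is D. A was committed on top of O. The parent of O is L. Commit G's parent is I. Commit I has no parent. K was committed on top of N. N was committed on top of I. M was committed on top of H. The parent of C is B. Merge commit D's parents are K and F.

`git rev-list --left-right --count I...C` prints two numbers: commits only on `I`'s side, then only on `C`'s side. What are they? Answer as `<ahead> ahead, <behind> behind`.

0 ahead, 7 behind

Reachable from I: {I}.
Reachable from C: {B, C, D, F, G, I, K, N}.
Only in I's history (ahead): {} — 0.
Only in C's history (behind): {B, C, D, F, G, K, N} — 7.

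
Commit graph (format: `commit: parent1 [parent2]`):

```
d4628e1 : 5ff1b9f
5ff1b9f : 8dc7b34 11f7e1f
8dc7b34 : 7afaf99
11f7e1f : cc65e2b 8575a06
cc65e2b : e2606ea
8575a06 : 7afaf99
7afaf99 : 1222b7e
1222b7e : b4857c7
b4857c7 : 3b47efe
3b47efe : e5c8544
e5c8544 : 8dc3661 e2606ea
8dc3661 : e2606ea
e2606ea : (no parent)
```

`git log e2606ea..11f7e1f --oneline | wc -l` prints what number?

Reachable from 11f7e1f: {11f7e1f, 1222b7e, 3b47efe, 7afaf99, 8575a06, 8dc3661, b4857c7, cc65e2b, e2606ea, e5c8544}.
Reachable from e2606ea: {e2606ea}.
In 11f7e1f's history but not e2606ea's: {11f7e1f, 1222b7e, 3b47efe, 7afaf99, 8575a06, 8dc3661, b4857c7, cc65e2b, e5c8544} — 9 commits.

9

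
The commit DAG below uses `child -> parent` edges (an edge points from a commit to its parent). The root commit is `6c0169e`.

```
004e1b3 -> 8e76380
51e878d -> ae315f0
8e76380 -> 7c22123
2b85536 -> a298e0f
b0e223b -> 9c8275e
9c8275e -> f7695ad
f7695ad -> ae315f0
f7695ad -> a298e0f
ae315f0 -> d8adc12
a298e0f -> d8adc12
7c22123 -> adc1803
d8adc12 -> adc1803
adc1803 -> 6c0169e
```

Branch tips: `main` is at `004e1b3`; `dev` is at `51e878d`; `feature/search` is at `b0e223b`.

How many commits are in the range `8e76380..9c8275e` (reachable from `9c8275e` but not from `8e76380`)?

Reachable from 9c8275e: {6c0169e, 9c8275e, a298e0f, adc1803, ae315f0, d8adc12, f7695ad}.
Reachable from 8e76380: {6c0169e, 7c22123, 8e76380, adc1803}.
In 9c8275e's history but not 8e76380's: {9c8275e, a298e0f, ae315f0, d8adc12, f7695ad} — 5 commits.

5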